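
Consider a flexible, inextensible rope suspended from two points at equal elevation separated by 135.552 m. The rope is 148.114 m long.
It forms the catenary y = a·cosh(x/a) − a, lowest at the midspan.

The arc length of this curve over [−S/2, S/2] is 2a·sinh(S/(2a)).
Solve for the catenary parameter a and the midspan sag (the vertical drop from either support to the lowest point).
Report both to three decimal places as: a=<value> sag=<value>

a=92.129 sag=26.075

seed: a₀ = √(S³/(24(L−S))) = √(135.552³/(24·12.562)) = 90.891627
iter 1: u=0.745679  f(a)=+3.539e-01  f'(a)=-2.921e-01  a ← 90.891627 − (+3.539e-01/-2.921e-01) = 92.103241
iter 2: u=0.735870  f(a)=+7.201e-03  f'(a)=-2.803e-01  a ← 92.103241 − (+7.201e-03/-2.803e-01) = 92.128930
iter 3: u=0.735665  f(a)=+3.119e-06  f'(a)=-2.801e-01  a ← 92.128930 − (+3.119e-06/-2.801e-01) = 92.128941
iter 4: u=0.735665  f(a)=+5.684e-13  f'(a)=-2.801e-01  a ← 92.128941 − (+5.684e-13/-2.801e-01) = 92.128941
converged: |Δa| < 1e-12 after 4 iterations
sag = a·(cosh(S/(2a)) − 1) = 92.128941·(cosh(0.735665) − 1) = 26.075040
T_max/T_min = cosh(S/(2a)) = 1.283028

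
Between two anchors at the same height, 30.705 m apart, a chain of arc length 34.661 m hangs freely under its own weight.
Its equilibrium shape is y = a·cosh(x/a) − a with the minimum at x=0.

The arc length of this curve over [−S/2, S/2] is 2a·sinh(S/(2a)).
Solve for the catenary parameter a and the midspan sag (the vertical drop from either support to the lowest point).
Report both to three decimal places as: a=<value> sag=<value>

a=17.789 sag=7.046

seed: a₀ = √(S³/(24(L−S))) = √(30.705³/(24·3.956)) = 17.461433
iter 1: u=0.879223  f(a)=+1.558e-01  f'(a)=-4.891e-01  a ← 17.461433 − (+1.558e-01/-4.891e-01) = 17.779863
iter 2: u=0.863477  f(a)=+4.363e-03  f'(a)=-4.621e-01  a ← 17.779863 − (+4.363e-03/-4.621e-01) = 17.789305
iter 3: u=0.863019  f(a)=+3.641e-06  f'(a)=-4.613e-01  a ← 17.789305 − (+3.641e-06/-4.613e-01) = 17.789313
iter 4: u=0.863018  f(a)=+2.551e-12  f'(a)=-4.613e-01  a ← 17.789313 − (+2.551e-12/-4.613e-01) = 17.789313
converged: |Δa| < 1e-12 after 4 iterations
sag = a·(cosh(S/(2a)) − 1) = 17.789313·(cosh(0.863018) − 1) = 7.046264
T_max/T_min = cosh(S/(2a)) = 1.396095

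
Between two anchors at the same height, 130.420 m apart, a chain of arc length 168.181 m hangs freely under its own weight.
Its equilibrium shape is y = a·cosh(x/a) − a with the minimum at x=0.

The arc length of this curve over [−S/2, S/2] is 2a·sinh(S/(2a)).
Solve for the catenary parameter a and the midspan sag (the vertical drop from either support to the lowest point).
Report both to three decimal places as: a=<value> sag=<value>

seed: a₀ = √(S³/(24(L−S))) = √(130.420³/(24·37.761)) = 49.475356
iter 1: u=1.318030  f(a)=+3.419e+00  f'(a)=-1.809e+00  a ← 49.475356 − (+3.419e+00/-1.809e+00) = 51.365695
iter 2: u=1.269524  f(a)=+2.057e-01  f'(a)=-1.597e+00  a ← 51.365695 − (+2.057e-01/-1.597e+00) = 51.494511
iter 3: u=1.266349  f(a)=+8.502e-04  f'(a)=-1.584e+00  a ← 51.494511 − (+8.502e-04/-1.584e+00) = 51.495048
iter 4: u=1.266335  f(a)=+1.466e-08  f'(a)=-1.584e+00  a ← 51.495048 − (+1.466e-08/-1.584e+00) = 51.495048
iter 5: u=1.266335  f(a)=+2.842e-14  f'(a)=-1.584e+00  a ← 51.495048 − (+2.842e-14/-1.584e+00) = 51.495048
converged: |Δa| < 1e-12 after 5 iterations
sag = a·(cosh(S/(2a)) − 1) = 51.495048·(cosh(1.266335) − 1) = 47.109983
T_max/T_min = cosh(S/(2a)) = 1.914845

a=51.495 sag=47.110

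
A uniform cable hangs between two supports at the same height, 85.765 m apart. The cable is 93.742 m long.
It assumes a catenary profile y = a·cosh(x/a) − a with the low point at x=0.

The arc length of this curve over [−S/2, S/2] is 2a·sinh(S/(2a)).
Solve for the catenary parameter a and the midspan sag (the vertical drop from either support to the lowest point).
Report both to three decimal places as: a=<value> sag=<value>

a=58.188 sag=16.530

seed: a₀ = √(S³/(24(L−S))) = √(85.765³/(24·7.977)) = 57.403678
iter 1: u=0.747034  f(a)=+2.256e-01  f'(a)=-2.937e-01  a ← 57.403678 − (+2.256e-01/-2.937e-01) = 58.171554
iter 2: u=0.737173  f(a)=+4.606e-03  f'(a)=-2.819e-01  a ← 58.171554 − (+4.606e-03/-2.819e-01) = 58.187895
iter 3: u=0.736966  f(a)=+2.009e-06  f'(a)=-2.816e-01  a ← 58.187895 − (+2.009e-06/-2.816e-01) = 58.187902
iter 4: u=0.736966  f(a)=+3.695e-13  f'(a)=-2.816e-01  a ← 58.187902 − (+3.695e-13/-2.816e-01) = 58.187902
converged: |Δa| < 1e-12 after 4 iterations
sag = a·(cosh(S/(2a)) − 1) = 58.187902·(cosh(0.736966) − 1) = 16.529717
T_max/T_min = cosh(S/(2a)) = 1.284075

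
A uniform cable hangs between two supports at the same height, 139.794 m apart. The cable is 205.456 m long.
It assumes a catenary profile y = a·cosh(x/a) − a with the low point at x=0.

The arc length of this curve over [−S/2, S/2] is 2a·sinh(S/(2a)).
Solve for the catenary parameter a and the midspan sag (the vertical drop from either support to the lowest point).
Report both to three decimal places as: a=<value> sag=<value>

a=44.301 sag=67.572

seed: a₀ = √(S³/(24(L−S))) = √(139.794³/(24·65.662)) = 41.636108
iter 1: u=1.678759  f(a)=+9.898e+00  f'(a)=-4.137e+00  a ← 41.636108 − (+9.898e+00/-4.137e+00) = 44.028583
iter 2: u=1.587537  f(a)=+9.173e-01  f'(a)=-3.403e+00  a ← 44.028583 − (+9.173e-01/-3.403e+00) = 44.298131
iter 3: u=1.577877  f(a)=+9.654e-03  f'(a)=-3.332e+00  a ← 44.298131 − (+9.654e-03/-3.332e+00) = 44.301029
iter 4: u=1.577774  f(a)=+1.094e-06  f'(a)=-3.331e+00  a ← 44.301029 − (+1.094e-06/-3.331e+00) = 44.301029
iter 5: u=1.577774  f(a)=-2.842e-14  f'(a)=-3.331e+00  a ← 44.301029 − (-2.842e-14/-3.331e+00) = 44.301029
converged: |Δa| < 1e-12 after 5 iterations
sag = a·(cosh(S/(2a)) − 1) = 44.301029·(cosh(1.577774) − 1) = 67.572217
T_max/T_min = cosh(S/(2a)) = 2.525297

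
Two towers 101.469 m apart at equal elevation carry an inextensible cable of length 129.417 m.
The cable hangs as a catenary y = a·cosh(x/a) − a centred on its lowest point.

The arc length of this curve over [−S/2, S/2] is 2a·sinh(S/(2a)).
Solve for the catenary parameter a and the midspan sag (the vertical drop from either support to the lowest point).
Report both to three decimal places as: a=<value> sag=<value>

a=41.003 sag=35.603

seed: a₀ = √(S³/(24(L−S))) = √(101.469³/(24·27.948)) = 39.465634
iter 1: u=1.285536  f(a)=+2.402e+00  f'(a)=-1.665e+00  a ← 39.465634 − (+2.402e+00/-1.665e+00) = 40.908799
iter 2: u=1.240186  f(a)=+1.381e-01  f'(a)=-1.478e+00  a ← 40.908799 − (+1.381e-01/-1.478e+00) = 41.002190
iter 3: u=1.237361  f(a)=+5.175e-04  f'(a)=-1.467e+00  a ← 41.002190 − (+5.175e-04/-1.467e+00) = 41.002543
iter 4: u=1.237350  f(a)=+7.331e-09  f'(a)=-1.467e+00  a ← 41.002543 − (+7.331e-09/-1.467e+00) = 41.002543
iter 5: u=1.237350  f(a)=+0.000e+00  f'(a)=-1.467e+00  a ← 41.002543 − (+0.000e+00/-1.467e+00) = 41.002543
converged: |Δa| < 1e-12 after 5 iterations
sag = a·(cosh(S/(2a)) − 1) = 41.002543·(cosh(1.237350) − 1) = 35.602930
T_max/T_min = cosh(S/(2a)) = 1.868310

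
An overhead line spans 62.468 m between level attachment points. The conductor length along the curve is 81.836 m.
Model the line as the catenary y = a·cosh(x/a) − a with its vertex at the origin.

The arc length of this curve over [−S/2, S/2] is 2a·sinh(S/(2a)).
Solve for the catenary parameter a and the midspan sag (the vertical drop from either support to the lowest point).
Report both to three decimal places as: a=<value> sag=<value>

seed: a₀ = √(S³/(24(L−S))) = √(62.468³/(24·19.368)) = 22.900153
iter 1: u=1.363921  f(a)=+1.883e+00  f'(a)=-2.028e+00  a ← 22.900153 − (+1.883e+00/-2.028e+00) = 23.828923
iter 2: u=1.310760  f(a)=+1.206e-01  f'(a)=-1.776e+00  a ← 23.828923 − (+1.206e-01/-1.776e+00) = 23.896865
iter 3: u=1.307033  f(a)=+5.699e-04  f'(a)=-1.759e+00  a ← 23.896865 − (+5.699e-04/-1.759e+00) = 23.897189
iter 4: u=1.307016  f(a)=+1.285e-08  f'(a)=-1.759e+00  a ← 23.897189 − (+1.285e-08/-1.759e+00) = 23.897189
iter 5: u=1.307016  f(a)=+0.000e+00  f'(a)=-1.759e+00  a ← 23.897189 − (+0.000e+00/-1.759e+00) = 23.897189
converged: |Δa| < 1e-12 after 5 iterations
sag = a·(cosh(S/(2a)) − 1) = 23.897189·(cosh(1.307016) − 1) = 23.488024
T_max/T_min = cosh(S/(2a)) = 1.982878

a=23.897 sag=23.488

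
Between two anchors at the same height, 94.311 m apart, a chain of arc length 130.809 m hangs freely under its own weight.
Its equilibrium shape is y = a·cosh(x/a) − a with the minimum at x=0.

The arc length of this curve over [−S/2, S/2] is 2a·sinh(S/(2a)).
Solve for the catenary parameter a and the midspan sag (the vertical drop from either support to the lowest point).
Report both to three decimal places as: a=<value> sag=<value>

seed: a₀ = √(S³/(24(L−S))) = √(94.311³/(24·36.498)) = 30.945918
iter 1: u=1.523804  f(a)=+4.479e+00  f'(a)=-2.954e+00  a ← 30.945918 − (+4.479e+00/-2.954e+00) = 32.462306
iter 2: u=1.452623  f(a)=+3.503e-01  f'(a)=-2.508e+00  a ← 32.462306 − (+3.503e-01/-2.508e+00) = 32.601950
iter 3: u=1.446401  f(a)=+2.544e-03  f'(a)=-2.472e+00  a ← 32.601950 − (+2.544e-03/-2.472e+00) = 32.602979
iter 4: u=1.446356  f(a)=+1.363e-07  f'(a)=-2.472e+00  a ← 32.602979 − (+1.363e-07/-2.472e+00) = 32.602979
iter 5: u=1.446356  f(a)=+2.842e-14  f'(a)=-2.472e+00  a ← 32.602979 − (+2.842e-14/-2.472e+00) = 32.602979
converged: |Δa| < 1e-12 after 5 iterations
sag = a·(cosh(S/(2a)) − 1) = 32.602979·(cosh(1.446356) − 1) = 40.477133
T_max/T_min = cosh(S/(2a)) = 2.241516

a=32.603 sag=40.477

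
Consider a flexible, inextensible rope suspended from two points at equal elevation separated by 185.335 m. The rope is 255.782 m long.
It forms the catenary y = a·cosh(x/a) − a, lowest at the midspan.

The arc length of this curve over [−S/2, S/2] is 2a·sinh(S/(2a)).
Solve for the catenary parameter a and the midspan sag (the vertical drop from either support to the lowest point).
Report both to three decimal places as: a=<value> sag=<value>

a=64.593 sag=78.684

seed: a₀ = √(S³/(24(L−S))) = √(185.335³/(24·70.447)) = 61.361970
iter 1: u=1.510178  f(a)=+8.484e+00  f'(a)=-2.864e+00  a ← 61.361970 − (+8.484e+00/-2.864e+00) = 64.323809
iter 2: u=1.440641  f(a)=+6.529e-01  f'(a)=-2.439e+00  a ← 64.323809 − (+6.529e-01/-2.439e+00) = 64.591517
iter 3: u=1.434670  f(a)=+4.580e-03  f'(a)=-2.405e+00  a ← 64.591517 − (+4.580e-03/-2.405e+00) = 64.593421
iter 4: u=1.434628  f(a)=+2.289e-07  f'(a)=-2.405e+00  a ← 64.593421 − (+2.289e-07/-2.405e+00) = 64.593422
iter 5: u=1.434628  f(a)=+0.000e+00  f'(a)=-2.405e+00  a ← 64.593422 − (+0.000e+00/-2.405e+00) = 64.593422
converged: |Δa| < 1e-12 after 5 iterations
sag = a·(cosh(S/(2a)) − 1) = 64.593422·(cosh(1.434628) − 1) = 78.683995
T_max/T_min = cosh(S/(2a)) = 2.218143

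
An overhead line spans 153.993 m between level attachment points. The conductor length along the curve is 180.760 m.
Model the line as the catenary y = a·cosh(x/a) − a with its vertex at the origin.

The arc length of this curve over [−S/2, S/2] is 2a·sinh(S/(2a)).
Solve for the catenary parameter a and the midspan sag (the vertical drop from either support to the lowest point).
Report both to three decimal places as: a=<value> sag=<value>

a=77.287 sag=41.632

seed: a₀ = √(S³/(24(L−S))) = √(153.993³/(24·26.767)) = 75.395600
iter 1: u=1.021233  f(a)=+1.431e+00  f'(a)=-7.869e-01  a ← 75.395600 − (+1.431e+00/-7.869e-01) = 77.214059
iter 2: u=0.997182  f(a)=+5.341e-02  f'(a)=-7.292e-01  a ← 77.214059 − (+5.341e-02/-7.292e-01) = 77.287302
iter 3: u=0.996237  f(a)=+8.078e-05  f'(a)=-7.270e-01  a ← 77.287302 − (+8.078e-05/-7.270e-01) = 77.287413
iter 4: u=0.996236  f(a)=+1.854e-10  f'(a)=-7.270e-01  a ← 77.287413 − (+1.854e-10/-7.270e-01) = 77.287413
iter 5: u=0.996236  f(a)=+0.000e+00  f'(a)=-7.270e-01  a ← 77.287413 − (+0.000e+00/-7.270e-01) = 77.287413
converged: |Δa| < 1e-12 after 5 iterations
sag = a·(cosh(S/(2a)) − 1) = 77.287413·(cosh(0.996236) − 1) = 41.632260
T_max/T_min = cosh(S/(2a)) = 1.538668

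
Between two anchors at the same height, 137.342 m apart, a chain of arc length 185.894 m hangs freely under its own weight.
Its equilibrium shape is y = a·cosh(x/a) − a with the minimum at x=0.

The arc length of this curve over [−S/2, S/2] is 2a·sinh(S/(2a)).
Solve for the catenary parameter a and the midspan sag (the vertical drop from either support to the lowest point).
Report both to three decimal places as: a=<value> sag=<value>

seed: a₀ = √(S³/(24(L−S))) = √(137.342³/(24·48.552)) = 47.151539
iter 1: u=1.456389  f(a)=+5.417e+00  f'(a)=-2.531e+00  a ← 47.151539 − (+5.417e+00/-2.531e+00) = 49.292089
iter 2: u=1.393144  f(a)=+3.907e-01  f'(a)=-2.178e+00  a ← 49.292089 − (+3.907e-01/-2.178e+00) = 49.471515
iter 3: u=1.388092  f(a)=+2.382e-03  f'(a)=-2.151e+00  a ← 49.471515 − (+2.382e-03/-2.151e+00) = 49.472622
iter 4: u=1.388061  f(a)=+8.973e-08  f'(a)=-2.151e+00  a ← 49.472622 − (+8.973e-08/-2.151e+00) = 49.472622
iter 5: u=1.388061  f(a)=-5.684e-14  f'(a)=-2.151e+00  a ← 49.472622 − (-5.684e-14/-2.151e+00) = 49.472622
converged: |Δa| < 1e-12 after 5 iterations
sag = a·(cosh(S/(2a)) − 1) = 49.472622·(cosh(1.388061) − 1) = 55.820707
T_max/T_min = cosh(S/(2a)) = 2.128315

a=49.473 sag=55.821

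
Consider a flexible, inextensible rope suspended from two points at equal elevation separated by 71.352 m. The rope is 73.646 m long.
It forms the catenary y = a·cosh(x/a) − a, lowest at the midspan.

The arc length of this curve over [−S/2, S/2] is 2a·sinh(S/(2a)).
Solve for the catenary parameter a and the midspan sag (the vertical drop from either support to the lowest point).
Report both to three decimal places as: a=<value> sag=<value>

a=81.617 sag=7.922

seed: a₀ = √(S³/(24(L−S))) = √(71.352³/(24·2.294)) = 81.228213
iter 1: u=0.439207  f(a)=+2.223e-02  f'(a)=-5.758e-02  a ← 81.228213 − (+2.223e-02/-5.758e-02) = 81.614247
iter 2: u=0.437130  f(a)=+1.595e-04  f'(a)=-5.676e-02  a ← 81.614247 − (+1.595e-04/-5.676e-02) = 81.617057
iter 3: u=0.437115  f(a)=+8.338e-09  f'(a)=-5.675e-02  a ← 81.617057 − (+8.338e-09/-5.675e-02) = 81.617057
iter 4: u=0.437115  f(a)=+0.000e+00  f'(a)=-5.675e-02  a ← 81.617057 − (+0.000e+00/-5.675e-02) = 81.617057
converged: |Δa| < 1e-12 after 4 iterations
sag = a·(cosh(S/(2a)) − 1) = 81.617057·(cosh(0.437115) − 1) = 7.922193
T_max/T_min = cosh(S/(2a)) = 1.097065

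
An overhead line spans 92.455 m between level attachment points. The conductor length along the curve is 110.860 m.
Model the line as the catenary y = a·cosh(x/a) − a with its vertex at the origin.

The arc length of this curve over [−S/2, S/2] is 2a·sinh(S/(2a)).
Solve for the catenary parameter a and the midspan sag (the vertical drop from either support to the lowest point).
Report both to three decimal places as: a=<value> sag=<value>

seed: a₀ = √(S³/(24(L−S))) = √(92.455³/(24·18.405)) = 42.298218
iter 1: u=1.092895  f(a)=+1.131e+00  f'(a)=-9.787e-01  a ← 42.298218 − (+1.131e+00/-9.787e-01) = 43.453746
iter 2: u=1.063832  f(a)=+4.800e-02  f'(a)=-8.972e-01  a ← 43.453746 − (+4.800e-02/-8.972e-01) = 43.507244
iter 3: u=1.062524  f(a)=+9.496e-05  f'(a)=-8.937e-01  a ← 43.507244 − (+9.496e-05/-8.937e-01) = 43.507351
iter 4: u=1.062522  f(a)=+3.732e-10  f'(a)=-8.937e-01  a ← 43.507351 − (+3.732e-10/-8.937e-01) = 43.507351
iter 5: u=1.062522  f(a)=+1.421e-14  f'(a)=-8.937e-01  a ← 43.507351 − (+1.421e-14/-8.937e-01) = 43.507351
converged: |Δa| < 1e-12 after 5 iterations
sag = a·(cosh(S/(2a)) − 1) = 43.507351·(cosh(1.062522) − 1) = 26.958063
T_max/T_min = cosh(S/(2a)) = 1.619621

a=43.507 sag=26.958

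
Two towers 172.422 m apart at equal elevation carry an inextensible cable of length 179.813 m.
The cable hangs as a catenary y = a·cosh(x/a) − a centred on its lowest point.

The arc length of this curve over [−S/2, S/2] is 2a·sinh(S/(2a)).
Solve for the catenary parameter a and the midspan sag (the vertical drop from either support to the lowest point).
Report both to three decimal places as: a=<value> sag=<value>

a=171.076 sag=22.186

seed: a₀ = √(S³/(24(L−S))) = √(172.422³/(24·7.391)) = 169.993296
iter 1: u=0.507144  f(a)=+9.563e-02  f'(a)=-8.921e-02  a ← 169.993296 − (+9.563e-02/-8.921e-02) = 171.065224
iter 2: u=0.503966  f(a)=+9.121e-04  f'(a)=-8.752e-02  a ← 171.065224 − (+9.121e-04/-8.752e-02) = 171.075645
iter 3: u=0.503935  f(a)=+8.474e-08  f'(a)=-8.750e-02  a ← 171.075645 − (+8.474e-08/-8.750e-02) = 171.075646
iter 4: u=0.503935  f(a)=+0.000e+00  f'(a)=-8.750e-02  a ← 171.075646 − (+0.000e+00/-8.750e-02) = 171.075646
converged: |Δa| < 1e-12 after 4 iterations
sag = a·(cosh(S/(2a)) − 1) = 171.075646·(cosh(0.503935) − 1) = 22.185978
T_max/T_min = cosh(S/(2a)) = 1.129685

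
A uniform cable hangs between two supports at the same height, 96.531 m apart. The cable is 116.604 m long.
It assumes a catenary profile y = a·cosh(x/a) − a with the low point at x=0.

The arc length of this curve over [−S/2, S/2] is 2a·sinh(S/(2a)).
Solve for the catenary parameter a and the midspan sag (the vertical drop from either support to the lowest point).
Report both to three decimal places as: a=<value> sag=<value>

a=44.498 sag=28.845

seed: a₀ = √(S³/(24(L−S))) = √(96.531³/(24·20.073)) = 43.210416
iter 1: u=1.116988  f(a)=+1.290e+00  f'(a)=-1.050e+00  a ← 43.210416 − (+1.290e+00/-1.050e+00) = 44.438716
iter 2: u=1.086114  f(a)=+5.705e-02  f'(a)=-9.592e-01  a ← 44.438716 − (+5.705e-02/-9.592e-01) = 44.498192
iter 3: u=1.084662  f(a)=+1.230e-04  f'(a)=-9.551e-01  a ← 44.498192 − (+1.230e-04/-9.551e-01) = 44.498321
iter 4: u=1.084659  f(a)=+5.746e-10  f'(a)=-9.551e-01  a ← 44.498321 − (+5.746e-10/-9.551e-01) = 44.498321
iter 5: u=1.084659  f(a)=+1.421e-14  f'(a)=-9.551e-01  a ← 44.498321 − (+1.421e-14/-9.551e-01) = 44.498321
converged: |Δa| < 1e-12 after 5 iterations
sag = a·(cosh(S/(2a)) − 1) = 44.498321·(cosh(1.084659) − 1) = 28.844871
T_max/T_min = cosh(S/(2a)) = 1.648224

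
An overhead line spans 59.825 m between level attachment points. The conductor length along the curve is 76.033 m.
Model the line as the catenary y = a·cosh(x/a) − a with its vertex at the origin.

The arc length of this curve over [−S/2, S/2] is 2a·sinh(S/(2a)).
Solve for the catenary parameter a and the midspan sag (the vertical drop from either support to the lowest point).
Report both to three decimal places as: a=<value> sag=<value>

a=24.361 sag=20.791

seed: a₀ = √(S³/(24(L−S))) = √(59.825³/(24·16.208)) = 23.461389
iter 1: u=1.274967  f(a)=+1.369e+00  f'(a)=-1.620e+00  a ← 23.461389 − (+1.369e+00/-1.620e+00) = 24.306906
iter 2: u=1.230617  f(a)=+7.751e-02  f'(a)=-1.441e+00  a ← 24.306906 − (+7.751e-02/-1.441e+00) = 24.360696
iter 3: u=1.227900  f(a)=+2.813e-04  f'(a)=-1.431e+00  a ← 24.360696 − (+2.813e-04/-1.431e+00) = 24.360892
iter 4: u=1.227890  f(a)=+3.734e-09  f'(a)=-1.431e+00  a ← 24.360892 − (+3.734e-09/-1.431e+00) = 24.360892
iter 5: u=1.227890  f(a)=+0.000e+00  f'(a)=-1.431e+00  a ← 24.360892 − (+0.000e+00/-1.431e+00) = 24.360892
converged: |Δa| < 1e-12 after 5 iterations
sag = a·(cosh(S/(2a)) − 1) = 24.360892·(cosh(1.227890) − 1) = 20.791155
T_max/T_min = cosh(S/(2a)) = 1.853464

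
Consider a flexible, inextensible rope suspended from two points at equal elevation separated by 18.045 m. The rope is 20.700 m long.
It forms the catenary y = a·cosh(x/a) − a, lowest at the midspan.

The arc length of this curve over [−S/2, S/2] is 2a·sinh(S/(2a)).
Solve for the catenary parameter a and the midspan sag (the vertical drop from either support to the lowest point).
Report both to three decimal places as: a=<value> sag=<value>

a=9.808 sag=4.451

seed: a₀ = √(S³/(24(L−S))) = √(18.045³/(24·2.655)) = 9.602790
iter 1: u=0.939571  f(a)=+1.197e-01  f'(a)=-6.033e-01  a ← 9.602790 − (+1.197e-01/-6.033e-01) = 9.801159
iter 2: u=0.920554  f(a)=+3.809e-03  f'(a)=-5.655e-01  a ← 9.801159 − (+3.809e-03/-5.655e-01) = 9.807895
iter 3: u=0.919922  f(a)=+4.139e-06  f'(a)=-5.643e-01  a ← 9.807895 − (+4.139e-06/-5.643e-01) = 9.807902
iter 4: u=0.919921  f(a)=+4.896e-12  f'(a)=-5.643e-01  a ← 9.807902 − (+4.896e-12/-5.643e-01) = 9.807902
converged: |Δa| < 1e-12 after 4 iterations
sag = a·(cosh(S/(2a)) − 1) = 9.807902·(cosh(0.919921) − 1) = 4.451040
T_max/T_min = cosh(S/(2a)) = 1.453822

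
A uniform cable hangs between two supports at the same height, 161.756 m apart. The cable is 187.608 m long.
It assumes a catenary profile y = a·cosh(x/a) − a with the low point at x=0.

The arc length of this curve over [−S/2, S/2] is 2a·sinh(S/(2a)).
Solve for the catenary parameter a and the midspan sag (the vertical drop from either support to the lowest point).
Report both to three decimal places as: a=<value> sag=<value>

a=84.503 sag=41.750

seed: a₀ = √(S³/(24(L−S))) = √(161.756³/(24·25.852)) = 82.591985
iter 1: u=0.979248  f(a)=+1.268e+00  f'(a)=-6.881e-01  a ← 82.591985 − (+1.268e+00/-6.881e-01) = 84.434905
iter 2: u=0.957874  f(a)=+4.369e-02  f'(a)=-6.415e-01  a ← 84.434905 − (+4.369e-02/-6.415e-01) = 84.503013
iter 3: u=0.957102  f(a)=+5.595e-05  f'(a)=-6.398e-01  a ← 84.503013 − (+5.595e-05/-6.398e-01) = 84.503100
iter 4: u=0.957101  f(a)=+9.203e-11  f'(a)=-6.398e-01  a ← 84.503100 − (+9.203e-11/-6.398e-01) = 84.503100
iter 5: u=0.957101  f(a)=+0.000e+00  f'(a)=-6.398e-01  a ← 84.503100 − (+0.000e+00/-6.398e-01) = 84.503100
converged: |Δa| < 1e-12 after 5 iterations
sag = a·(cosh(S/(2a)) − 1) = 84.503100·(cosh(0.957101) − 1) = 41.750471
T_max/T_min = cosh(S/(2a)) = 1.494070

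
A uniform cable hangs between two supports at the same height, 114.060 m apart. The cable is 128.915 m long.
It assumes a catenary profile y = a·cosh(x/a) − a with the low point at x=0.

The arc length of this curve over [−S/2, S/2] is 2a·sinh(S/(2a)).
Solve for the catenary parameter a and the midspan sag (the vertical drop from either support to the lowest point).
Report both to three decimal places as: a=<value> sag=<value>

a=65.739 sag=26.328

seed: a₀ = √(S³/(24(L−S))) = √(114.060³/(24·14.855)) = 64.514614
iter 1: u=0.883986  f(a)=+5.913e-01  f'(a)=-4.975e-01  a ← 64.514614 − (+5.913e-01/-4.975e-01) = 65.703156
iter 2: u=0.867995  f(a)=+1.674e-02  f'(a)=-4.697e-01  a ← 65.703156 − (+1.674e-02/-4.697e-01) = 65.738787
iter 3: u=0.867524  f(a)=+1.427e-05  f'(a)=-4.689e-01  a ← 65.738787 − (+1.427e-05/-4.689e-01) = 65.738817
iter 4: u=0.867524  f(a)=+1.043e-11  f'(a)=-4.689e-01  a ← 65.738817 − (+1.043e-11/-4.689e-01) = 65.738817
converged: |Δa| < 1e-12 after 4 iterations
sag = a·(cosh(S/(2a)) − 1) = 65.738817·(cosh(0.867524) − 1) = 26.328340
T_max/T_min = cosh(S/(2a)) = 1.400499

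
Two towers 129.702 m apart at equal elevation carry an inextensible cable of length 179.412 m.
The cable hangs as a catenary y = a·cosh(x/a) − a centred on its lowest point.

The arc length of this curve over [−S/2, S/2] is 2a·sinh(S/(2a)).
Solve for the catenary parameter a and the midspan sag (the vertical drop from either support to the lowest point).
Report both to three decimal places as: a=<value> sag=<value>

seed: a₀ = √(S³/(24(L−S))) = √(129.702³/(24·49.710)) = 42.765397
iter 1: u=1.516436  f(a)=+6.039e+00  f'(a)=-2.905e+00  a ← 42.765397 − (+6.039e+00/-2.905e+00) = 44.843996
iter 2: u=1.446147  f(a)=+4.682e-01  f'(a)=-2.471e+00  a ← 44.843996 − (+4.682e-01/-2.471e+00) = 45.033494
iter 3: u=1.440061  f(a)=+3.337e-03  f'(a)=-2.436e+00  a ← 45.033494 − (+3.337e-03/-2.436e+00) = 45.034864
iter 4: u=1.440018  f(a)=+1.722e-07  f'(a)=-2.435e+00  a ← 45.034864 − (+1.722e-07/-2.435e+00) = 45.034864
iter 5: u=1.440018  f(a)=+0.000e+00  f'(a)=-2.435e+00  a ← 45.034864 − (+0.000e+00/-2.435e+00) = 45.034864
converged: |Δa| < 1e-12 after 5 iterations
sag = a·(cosh(S/(2a)) − 1) = 45.034864·(cosh(1.440018) − 1) = 55.340957
T_max/T_min = cosh(S/(2a)) = 2.228847

a=45.035 sag=55.341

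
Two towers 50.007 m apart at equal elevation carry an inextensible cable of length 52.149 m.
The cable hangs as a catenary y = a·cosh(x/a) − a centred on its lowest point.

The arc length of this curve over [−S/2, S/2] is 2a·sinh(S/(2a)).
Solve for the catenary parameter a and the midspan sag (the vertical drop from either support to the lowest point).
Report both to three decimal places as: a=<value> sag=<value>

a=49.635 sag=6.432

seed: a₀ = √(S³/(24(L−S))) = √(50.007³/(24·2.142)) = 49.320884
iter 1: u=0.506956  f(a)=+2.769e-02  f'(a)=-8.911e-02  a ← 49.320884 − (+2.769e-02/-8.911e-02) = 49.631660
iter 2: u=0.503781  f(a)=+2.639e-04  f'(a)=-8.742e-02  a ← 49.631660 − (+2.639e-04/-8.742e-02) = 49.634680
iter 3: u=0.503751  f(a)=+2.449e-08  f'(a)=-8.741e-02  a ← 49.634680 − (+2.449e-08/-8.741e-02) = 49.634680
iter 4: u=0.503751  f(a)=-1.421e-14  f'(a)=-8.741e-02  a ← 49.634680 − (-1.421e-14/-8.741e-02) = 49.634680
converged: |Δa| < 1e-12 after 4 iterations
sag = a·(cosh(S/(2a)) − 1) = 49.634680·(cosh(0.503751) − 1) = 6.432075
T_max/T_min = cosh(S/(2a)) = 1.129588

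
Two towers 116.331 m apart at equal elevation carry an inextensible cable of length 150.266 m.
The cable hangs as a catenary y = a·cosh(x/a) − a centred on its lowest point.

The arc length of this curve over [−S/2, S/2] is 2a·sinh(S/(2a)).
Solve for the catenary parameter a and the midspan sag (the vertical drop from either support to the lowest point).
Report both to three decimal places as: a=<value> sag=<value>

seed: a₀ = √(S³/(24(L−S))) = √(116.331³/(24·33.935)) = 43.965665
iter 1: u=1.322976  f(a)=+3.097e+00  f'(a)=-1.831e+00  a ← 43.965665 − (+3.097e+00/-1.831e+00) = 45.656544
iter 2: u=1.273979  f(a)=+1.876e-01  f'(a)=-1.616e+00  a ← 45.656544 − (+1.876e-01/-1.616e+00) = 45.772665
iter 3: u=1.270748  f(a)=+7.868e-04  f'(a)=-1.602e+00  a ← 45.772665 − (+7.868e-04/-1.602e+00) = 45.773156
iter 4: u=1.270734  f(a)=+1.397e-08  f'(a)=-1.602e+00  a ← 45.773156 − (+1.397e-08/-1.602e+00) = 45.773156
iter 5: u=1.270734  f(a)=+0.000e+00  f'(a)=-1.602e+00  a ← 45.773156 − (+0.000e+00/-1.602e+00) = 45.773156
converged: |Δa| < 1e-12 after 5 iterations
sag = a·(cosh(S/(2a)) − 1) = 45.773156·(cosh(1.270734) − 1) = 42.204963
T_max/T_min = cosh(S/(2a)) = 1.922046

a=45.773 sag=42.205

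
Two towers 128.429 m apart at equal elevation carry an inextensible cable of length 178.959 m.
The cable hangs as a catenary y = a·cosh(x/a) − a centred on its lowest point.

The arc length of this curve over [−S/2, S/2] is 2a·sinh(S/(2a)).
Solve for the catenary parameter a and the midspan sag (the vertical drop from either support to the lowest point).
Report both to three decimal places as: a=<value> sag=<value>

a=44.067 sag=55.675

seed: a₀ = √(S³/(24(L−S))) = √(128.429³/(24·50.530)) = 41.794043
iter 1: u=1.536451  f(a)=+6.311e+00  f'(a)=-3.039e+00  a ← 41.794043 − (+6.311e+00/-3.039e+00) = 43.870513
iter 2: u=1.463728  f(a)=+5.008e-01  f'(a)=-2.574e+00  a ← 43.870513 − (+5.008e-01/-2.574e+00) = 44.065052
iter 3: u=1.457266  f(a)=+3.755e-03  f'(a)=-2.536e+00  a ← 44.065052 − (+3.755e-03/-2.536e+00) = 44.066532
iter 4: u=1.457217  f(a)=+2.145e-07  f'(a)=-2.536e+00  a ← 44.066532 − (+2.145e-07/-2.536e+00) = 44.066532
iter 5: u=1.457217  f(a)=+2.842e-14  f'(a)=-2.536e+00  a ← 44.066532 − (+2.842e-14/-2.536e+00) = 44.066532
converged: |Δa| < 1e-12 after 5 iterations
sag = a·(cosh(S/(2a)) − 1) = 44.066532·(cosh(1.457217) − 1) = 55.675335
T_max/T_min = cosh(S/(2a)) = 2.263438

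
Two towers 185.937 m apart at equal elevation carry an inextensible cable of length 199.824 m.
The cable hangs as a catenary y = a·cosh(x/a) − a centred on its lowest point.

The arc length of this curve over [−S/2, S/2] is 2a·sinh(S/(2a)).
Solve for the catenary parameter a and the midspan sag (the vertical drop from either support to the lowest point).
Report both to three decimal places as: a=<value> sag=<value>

seed: a₀ = √(S³/(24(L−S))) = √(185.937³/(24·13.887)) = 138.879739
iter 1: u=0.669417  f(a)=+3.145e-01  f'(a)=-2.091e-01  a ← 138.879739 − (+3.145e-01/-2.091e-01) = 140.383822
iter 2: u=0.662245  f(a)=+5.182e-03  f'(a)=-2.023e-01  a ← 140.383822 − (+5.182e-03/-2.023e-01) = 140.409444
iter 3: u=0.662124  f(a)=+1.459e-06  f'(a)=-2.021e-01  a ← 140.409444 − (+1.459e-06/-2.021e-01) = 140.409451
iter 4: u=0.662124  f(a)=+1.137e-13  f'(a)=-2.021e-01  a ← 140.409451 − (+1.137e-13/-2.021e-01) = 140.409451
converged: |Δa| < 1e-12 after 4 iterations
sag = a·(cosh(S/(2a)) − 1) = 140.409451·(cosh(0.662124) − 1) = 31.919367
T_max/T_min = cosh(S/(2a)) = 1.227331

a=140.409 sag=31.919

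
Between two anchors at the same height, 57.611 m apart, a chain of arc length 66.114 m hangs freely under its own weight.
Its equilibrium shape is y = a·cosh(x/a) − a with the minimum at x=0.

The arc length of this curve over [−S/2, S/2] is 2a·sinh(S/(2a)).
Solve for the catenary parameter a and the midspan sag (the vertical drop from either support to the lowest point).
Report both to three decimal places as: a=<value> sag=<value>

seed: a₀ = √(S³/(24(L−S))) = √(57.611³/(24·8.503)) = 30.610217
iter 1: u=0.941042  f(a)=+3.845e-01  f'(a)=-6.063e-01  a ← 30.610217 − (+3.845e-01/-6.063e-01) = 31.244397
iter 2: u=0.921941  f(a)=+1.228e-02  f'(a)=-5.682e-01  a ← 31.244397 − (+1.228e-02/-5.682e-01) = 31.266000
iter 3: u=0.921304  f(a)=+1.342e-05  f'(a)=-5.670e-01  a ← 31.266000 − (+1.342e-05/-5.670e-01) = 31.266024
iter 4: u=0.921304  f(a)=+1.609e-11  f'(a)=-5.669e-01  a ← 31.266024 − (+1.609e-11/-5.669e-01) = 31.266024
converged: |Δa| < 1e-12 after 4 iterations
sag = a·(cosh(S/(2a)) − 1) = 31.266024·(cosh(0.921304) − 1) = 14.234850
T_max/T_min = cosh(S/(2a)) = 1.455282

a=31.266 sag=14.235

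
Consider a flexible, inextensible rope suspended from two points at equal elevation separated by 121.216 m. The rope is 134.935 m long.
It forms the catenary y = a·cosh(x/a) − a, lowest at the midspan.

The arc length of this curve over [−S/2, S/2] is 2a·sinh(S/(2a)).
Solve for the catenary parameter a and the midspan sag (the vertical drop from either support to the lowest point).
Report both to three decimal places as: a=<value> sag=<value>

a=74.766 sag=25.941

seed: a₀ = √(S³/(24(L−S))) = √(121.216³/(24·13.719)) = 73.548374
iter 1: u=0.824056  f(a)=+4.734e-01  f'(a)=-3.990e-01  a ← 73.548374 − (+4.734e-01/-3.990e-01) = 74.734817
iter 2: u=0.810974  f(a)=+1.170e-02  f'(a)=-3.795e-01  a ← 74.734817 − (+1.170e-02/-3.795e-01) = 74.765642
iter 3: u=0.810640  f(a)=+7.545e-06  f'(a)=-3.790e-01  a ← 74.765642 − (+7.545e-06/-3.790e-01) = 74.765662
iter 4: u=0.810640  f(a)=+3.155e-12  f'(a)=-3.790e-01  a ← 74.765662 − (+3.155e-12/-3.790e-01) = 74.765662
converged: |Δa| < 1e-12 after 4 iterations
sag = a·(cosh(S/(2a)) − 1) = 74.765662·(cosh(0.810640) − 1) = 25.940682
T_max/T_min = cosh(S/(2a)) = 1.346960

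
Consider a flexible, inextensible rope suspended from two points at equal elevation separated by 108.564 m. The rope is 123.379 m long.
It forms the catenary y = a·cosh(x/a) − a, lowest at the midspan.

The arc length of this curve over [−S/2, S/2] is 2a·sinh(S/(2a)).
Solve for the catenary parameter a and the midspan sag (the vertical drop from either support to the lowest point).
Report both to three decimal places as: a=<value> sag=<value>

seed: a₀ = √(S³/(24(L−S))) = √(108.564³/(24·14.815)) = 59.989094
iter 1: u=0.904864  f(a)=+6.185e-01  f'(a)=-5.356e-01  a ← 59.989094 − (+6.185e-01/-5.356e-01) = 61.143894
iter 2: u=0.887775  f(a)=+1.831e-02  f'(a)=-5.043e-01  a ← 61.143894 − (+1.831e-02/-5.043e-01) = 61.180203
iter 3: u=0.887248  f(a)=+1.713e-05  f'(a)=-5.033e-01  a ← 61.180203 − (+1.713e-05/-5.033e-01) = 61.180237
iter 4: u=0.887247  f(a)=+1.504e-11  f'(a)=-5.033e-01  a ← 61.180237 − (+1.504e-11/-5.033e-01) = 61.180237
converged: |Δa| < 1e-12 after 4 iterations
sag = a·(cosh(S/(2a)) − 1) = 61.180237·(cosh(0.887247) − 1) = 25.702533
T_max/T_min = cosh(S/(2a)) = 1.420112

a=61.180 sag=25.703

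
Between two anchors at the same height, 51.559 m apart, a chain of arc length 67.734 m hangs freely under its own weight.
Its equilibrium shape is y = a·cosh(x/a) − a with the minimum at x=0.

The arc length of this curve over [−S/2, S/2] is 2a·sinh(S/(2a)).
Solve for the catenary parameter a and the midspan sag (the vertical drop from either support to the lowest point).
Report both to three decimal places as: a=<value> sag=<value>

seed: a₀ = √(S³/(24(L−S))) = √(51.559³/(24·16.175)) = 18.790094
iter 1: u=1.371973  f(a)=+1.592e+00  f'(a)=-2.068e+00  a ← 18.790094 − (+1.592e+00/-2.068e+00) = 19.559989
iter 2: u=1.317971  f(a)=+1.031e-01  f'(a)=-1.808e+00  a ← 19.559989 − (+1.031e-01/-1.808e+00) = 19.617000
iter 3: u=1.314141  f(a)=+4.983e-04  f'(a)=-1.791e+00  a ← 19.617000 − (+4.983e-04/-1.791e+00) = 19.617278
iter 4: u=1.314122  f(a)=+1.177e-08  f'(a)=-1.791e+00  a ← 19.617278 − (+1.177e-08/-1.791e+00) = 19.617278
iter 5: u=1.314122  f(a)=-1.421e-14  f'(a)=-1.791e+00  a ← 19.617278 − (-1.421e-14/-1.791e+00) = 19.617278
converged: |Δa| < 1e-12 after 5 iterations
sag = a·(cosh(S/(2a)) − 1) = 19.617278·(cosh(1.314122) − 1) = 19.521083
T_max/T_min = cosh(S/(2a)) = 1.995096

a=19.617 sag=19.521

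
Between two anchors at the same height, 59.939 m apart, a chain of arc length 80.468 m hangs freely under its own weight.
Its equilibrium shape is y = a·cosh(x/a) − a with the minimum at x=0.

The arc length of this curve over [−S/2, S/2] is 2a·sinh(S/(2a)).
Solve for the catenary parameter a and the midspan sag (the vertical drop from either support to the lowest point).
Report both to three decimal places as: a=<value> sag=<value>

seed: a₀ = √(S³/(24(L−S))) = √(59.939³/(24·20.529)) = 20.906182
iter 1: u=1.433523  f(a)=+2.216e+00  f'(a)=-2.398e+00  a ← 20.906182 − (+2.216e+00/-2.398e+00) = 21.829993
iter 2: u=1.372859  f(a)=+1.553e-01  f'(a)=-2.073e+00  a ← 21.829993 − (+1.553e-01/-2.073e+00) = 21.904925
iter 3: u=1.368163  f(a)=+8.905e-04  f'(a)=-2.049e+00  a ← 21.904925 − (+8.905e-04/-2.049e+00) = 21.905359
iter 4: u=1.368136  f(a)=+2.965e-08  f'(a)=-2.049e+00  a ← 21.905359 − (+2.965e-08/-2.049e+00) = 21.905359
iter 5: u=1.368136  f(a)=+0.000e+00  f'(a)=-2.049e+00  a ← 21.905359 − (+0.000e+00/-2.049e+00) = 21.905359
converged: |Δa| < 1e-12 after 5 iterations
sag = a·(cosh(S/(2a)) − 1) = 21.905359·(cosh(1.368136) − 1) = 23.905333
T_max/T_min = cosh(S/(2a)) = 2.091301

a=21.905 sag=23.905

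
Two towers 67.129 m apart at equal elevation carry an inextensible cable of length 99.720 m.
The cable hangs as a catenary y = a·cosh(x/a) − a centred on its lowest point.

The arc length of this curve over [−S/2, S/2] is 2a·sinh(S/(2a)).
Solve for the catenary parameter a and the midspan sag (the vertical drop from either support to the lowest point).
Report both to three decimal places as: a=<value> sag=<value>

seed: a₀ = √(S³/(24(L−S))) = √(67.129³/(24·32.591)) = 19.665763
iter 1: u=1.706748  f(a)=+5.090e+00  f'(a)=-4.386e+00  a ← 19.665763 − (+5.090e+00/-4.386e+00) = 20.826208
iter 2: u=1.611647  f(a)=+4.853e-01  f'(a)=-3.586e+00  a ← 20.826208 − (+4.853e-01/-3.586e+00) = 20.961534
iter 3: u=1.601243  f(a)=+5.439e-03  f'(a)=-3.506e+00  a ← 20.961534 − (+5.439e-03/-3.506e+00) = 20.963085
iter 4: u=1.601124  f(a)=+7.000e-07  f'(a)=-3.505e+00  a ← 20.963085 − (+7.000e-07/-3.505e+00) = 20.963085
iter 5: u=1.601124  f(a)=+0.000e+00  f'(a)=-3.505e+00  a ← 20.963085 − (+0.000e+00/-3.505e+00) = 20.963085
converged: |Δa| < 1e-12 after 5 iterations
sag = a·(cosh(S/(2a)) − 1) = 20.963085·(cosh(1.601124) − 1) = 33.124534
T_max/T_min = cosh(S/(2a)) = 2.580136

a=20.963 sag=33.125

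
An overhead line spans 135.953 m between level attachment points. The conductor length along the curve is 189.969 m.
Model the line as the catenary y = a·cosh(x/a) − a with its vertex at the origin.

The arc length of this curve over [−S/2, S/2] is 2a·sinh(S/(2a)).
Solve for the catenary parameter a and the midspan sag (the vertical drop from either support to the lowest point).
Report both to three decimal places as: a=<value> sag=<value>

seed: a₀ = √(S³/(24(L−S))) = √(135.953³/(24·54.016)) = 44.026723
iter 1: u=1.543983  f(a)=+6.816e+00  f'(a)=-3.091e+00  a ← 44.026723 − (+6.816e+00/-3.091e+00) = 46.232042
iter 2: u=1.470333  f(a)=+5.456e-01  f'(a)=-2.614e+00  a ← 46.232042 − (+5.456e-01/-2.614e+00) = 46.440766
iter 3: u=1.463725  f(a)=+4.168e-03  f'(a)=-2.574e+00  a ← 46.440766 − (+4.168e-03/-2.574e+00) = 46.442385
iter 4: u=1.463674  f(a)=+2.474e-07  f'(a)=-2.574e+00  a ← 46.442385 − (+2.474e-07/-2.574e+00) = 46.442385
iter 5: u=1.463674  f(a)=+8.527e-14  f'(a)=-2.574e+00  a ← 46.442385 − (+8.527e-14/-2.574e+00) = 46.442385
converged: |Δa| < 1e-12 after 5 iterations
sag = a·(cosh(S/(2a)) − 1) = 46.442385·(cosh(1.463674) − 1) = 59.288171
T_max/T_min = cosh(S/(2a)) = 2.276596

a=46.442 sag=59.288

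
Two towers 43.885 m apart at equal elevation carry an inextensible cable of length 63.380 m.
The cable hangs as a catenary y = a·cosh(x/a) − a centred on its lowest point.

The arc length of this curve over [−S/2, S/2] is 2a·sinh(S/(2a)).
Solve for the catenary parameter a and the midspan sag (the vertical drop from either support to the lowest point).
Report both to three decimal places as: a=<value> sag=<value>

a=14.258 sag=20.492

seed: a₀ = √(S³/(24(L−S))) = √(43.885³/(24·19.495)) = 13.440237
iter 1: u=1.632598  f(a)=+2.769e+00  f'(a)=-3.752e+00  a ← 13.440237 − (+2.769e+00/-3.752e+00) = 14.178384
iter 2: u=1.547602  f(a)=+2.445e-01  f'(a)=-3.116e+00  a ← 14.178384 − (+2.445e-01/-3.116e+00) = 14.256854
iter 3: u=1.539084  f(a)=+2.314e-03  f'(a)=-3.057e+00  a ← 14.256854 − (+2.314e-03/-3.057e+00) = 14.257611
iter 4: u=1.539003  f(a)=+2.115e-07  f'(a)=-3.057e+00  a ← 14.257611 − (+2.115e-07/-3.057e+00) = 14.257611
iter 5: u=1.539003  f(a)=+1.421e-14  f'(a)=-3.057e+00  a ← 14.257611 − (+1.421e-14/-3.057e+00) = 14.257611
converged: |Δa| < 1e-12 after 5 iterations
sag = a·(cosh(S/(2a)) − 1) = 14.257611·(cosh(1.539003) − 1) = 20.492002
T_max/T_min = cosh(S/(2a)) = 2.437268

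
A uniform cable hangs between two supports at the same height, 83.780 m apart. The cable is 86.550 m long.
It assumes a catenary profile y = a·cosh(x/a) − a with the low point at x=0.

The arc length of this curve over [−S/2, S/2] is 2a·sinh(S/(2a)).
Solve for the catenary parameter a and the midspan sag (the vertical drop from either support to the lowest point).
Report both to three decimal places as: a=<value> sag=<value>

seed: a₀ = √(S³/(24(L−S))) = √(83.780³/(24·2.770)) = 94.051349
iter 1: u=0.445395  f(a)=+2.761e-02  f'(a)=-6.008e-02  a ← 94.051349 − (+2.761e-02/-6.008e-02) = 94.510818
iter 2: u=0.443230  f(a)=+2.036e-04  f'(a)=-5.920e-02  a ← 94.510818 − (+2.036e-04/-5.920e-02) = 94.514258
iter 3: u=0.443214  f(a)=+1.126e-08  f'(a)=-5.919e-02  a ← 94.514258 − (+1.126e-08/-5.919e-02) = 94.514258
iter 4: u=0.443214  f(a)=-1.421e-14  f'(a)=-5.919e-02  a ← 94.514258 − (-1.421e-14/-5.919e-02) = 94.514258
converged: |Δa| < 1e-12 after 4 iterations
sag = a·(cosh(S/(2a)) − 1) = 94.514258·(cosh(0.443214) − 1) = 9.436070
T_max/T_min = cosh(S/(2a)) = 1.099838

a=94.514 sag=9.436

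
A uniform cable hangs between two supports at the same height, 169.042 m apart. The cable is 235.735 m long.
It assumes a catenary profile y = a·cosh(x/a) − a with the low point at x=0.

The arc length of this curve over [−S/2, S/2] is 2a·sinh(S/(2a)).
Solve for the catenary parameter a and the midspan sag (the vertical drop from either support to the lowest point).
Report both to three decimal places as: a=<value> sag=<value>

a=57.929 sag=73.404

seed: a₀ = √(S³/(24(L−S))) = √(169.042³/(24·66.693)) = 54.934628
iter 1: u=1.538574  f(a)=+8.354e+00  f'(a)=-3.054e+00  a ← 54.934628 − (+8.354e+00/-3.054e+00) = 57.670267
iter 2: u=1.465591  f(a)=+6.645e-01  f'(a)=-2.585e+00  a ← 57.670267 − (+6.645e-01/-2.585e+00) = 57.927299
iter 3: u=1.459088  f(a)=+5.009e-03  f'(a)=-2.547e+00  a ← 57.927299 − (+5.009e-03/-2.547e+00) = 57.929266
iter 4: u=1.459038  f(a)=+2.893e-07  f'(a)=-2.546e+00  a ← 57.929266 − (+2.893e-07/-2.546e+00) = 57.929266
iter 5: u=1.459038  f(a)=+5.684e-14  f'(a)=-2.546e+00  a ← 57.929266 − (+5.684e-14/-2.546e+00) = 57.929266
converged: |Δa| < 1e-12 after 5 iterations
sag = a·(cosh(S/(2a)) − 1) = 57.929266·(cosh(1.459038) − 1) = 73.404459
T_max/T_min = cosh(S/(2a)) = 2.267139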